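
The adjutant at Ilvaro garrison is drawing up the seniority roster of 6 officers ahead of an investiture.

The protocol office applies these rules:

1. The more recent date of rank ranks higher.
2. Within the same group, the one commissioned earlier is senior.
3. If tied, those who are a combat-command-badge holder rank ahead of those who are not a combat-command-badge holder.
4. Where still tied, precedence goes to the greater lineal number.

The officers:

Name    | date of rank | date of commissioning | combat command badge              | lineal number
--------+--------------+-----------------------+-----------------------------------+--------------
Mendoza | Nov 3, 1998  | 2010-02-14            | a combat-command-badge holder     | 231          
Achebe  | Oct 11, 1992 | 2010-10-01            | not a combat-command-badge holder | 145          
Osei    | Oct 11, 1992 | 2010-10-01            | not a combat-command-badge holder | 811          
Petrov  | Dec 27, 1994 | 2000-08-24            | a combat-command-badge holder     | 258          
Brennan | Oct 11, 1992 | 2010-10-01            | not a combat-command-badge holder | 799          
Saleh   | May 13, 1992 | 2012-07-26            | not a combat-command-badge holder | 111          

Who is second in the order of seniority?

Petrov

By date of rank (later first): Mendoza (Nov 3, 1998); then Petrov (Dec 27, 1994); then Osei, Brennan and Achebe (each Oct 11, 1992); then Saleh (May 13, 1992).
Osei, Brennan and Achebe all have date of commissioning 2010-10-01, so the next rule applies.
Osei, Brennan and Achebe are each not a combat-command-badge holder, so the next rule applies.
Among Osei, Brennan and Achebe, by lineal number (higher first): Osei (811) before Brennan (799) before Achebe (145).
Order: Mendoza, Petrov, Osei, Brennan, Achebe, Saleh.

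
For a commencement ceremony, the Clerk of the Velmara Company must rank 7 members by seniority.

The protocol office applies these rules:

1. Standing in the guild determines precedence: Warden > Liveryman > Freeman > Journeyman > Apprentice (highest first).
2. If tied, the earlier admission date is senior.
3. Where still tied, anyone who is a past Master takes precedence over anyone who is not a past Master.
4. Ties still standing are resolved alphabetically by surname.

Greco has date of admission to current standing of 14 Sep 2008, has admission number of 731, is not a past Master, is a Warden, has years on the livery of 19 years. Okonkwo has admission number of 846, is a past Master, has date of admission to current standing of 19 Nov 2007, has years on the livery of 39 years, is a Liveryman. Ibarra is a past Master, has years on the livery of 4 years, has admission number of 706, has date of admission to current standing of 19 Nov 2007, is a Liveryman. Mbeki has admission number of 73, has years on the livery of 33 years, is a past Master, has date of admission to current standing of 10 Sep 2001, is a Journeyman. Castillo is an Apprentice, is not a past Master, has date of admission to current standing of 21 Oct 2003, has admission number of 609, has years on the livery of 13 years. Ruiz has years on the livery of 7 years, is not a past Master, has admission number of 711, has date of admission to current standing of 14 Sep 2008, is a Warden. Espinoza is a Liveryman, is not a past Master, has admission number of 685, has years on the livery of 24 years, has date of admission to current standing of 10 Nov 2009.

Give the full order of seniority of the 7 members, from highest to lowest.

Greco, Ruiz, Ibarra, Okonkwo, Espinoza, Mbeki, Castillo

By standing in the guild: Greco and Ruiz (Warden); then Ibarra, Okonkwo and Espinoza (Liveryman); then Mbeki (Journeyman); then Castillo (Apprentice).
Greco and Ruiz both have date of admission to current standing 14 Sep 2008, so the next rule applies.
Greco and Ruiz are each not a past Master, so the next rule applies.
Among Greco and Ruiz, alphabetically by surname: Greco before Ruiz.
Among Ibarra, Okonkwo and Espinoza, by date of admission to current standing (earlier first): Ibarra and Okonkwo (19 Nov 2007) before Espinoza (10 Nov 2009).
Ibarra and Okonkwo are each a past Master, so the next rule applies.
Among Ibarra and Okonkwo, alphabetically by surname: Ibarra before Okonkwo.
Full order: Greco, Ruiz, Ibarra, Okonkwo, Espinoza, Mbeki, Castillo.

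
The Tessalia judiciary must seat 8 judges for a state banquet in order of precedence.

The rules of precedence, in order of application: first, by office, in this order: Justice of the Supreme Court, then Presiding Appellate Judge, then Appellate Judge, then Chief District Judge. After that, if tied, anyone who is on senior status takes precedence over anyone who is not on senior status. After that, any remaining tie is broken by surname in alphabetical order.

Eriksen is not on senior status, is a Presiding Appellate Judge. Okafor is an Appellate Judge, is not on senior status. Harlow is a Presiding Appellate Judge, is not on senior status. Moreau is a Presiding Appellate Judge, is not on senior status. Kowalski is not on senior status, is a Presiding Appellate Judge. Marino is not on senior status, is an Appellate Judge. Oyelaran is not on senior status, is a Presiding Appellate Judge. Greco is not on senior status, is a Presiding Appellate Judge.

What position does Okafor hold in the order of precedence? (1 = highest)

8

By office: Eriksen, Greco, Harlow, Kowalski, Moreau and Oyelaran (Presiding Appellate Judge); then Marino and Okafor (Appellate Judge).
Eriksen, Greco, Harlow, Kowalski, Moreau and Oyelaran are each not on senior status, so the next rule applies.
Among Eriksen, Greco, Harlow, Kowalski, Moreau and Oyelaran, alphabetically by surname: Eriksen before Greco before Harlow before Kowalski before Moreau before Oyelaran.
Marino and Okafor are each not on senior status, so the next rule applies.
Among Marino and Okafor, alphabetically by surname: Marino before Okafor.
Order: Eriksen, Greco, Harlow, Kowalski, Moreau, Oyelaran, Marino, Okafor. So position 8.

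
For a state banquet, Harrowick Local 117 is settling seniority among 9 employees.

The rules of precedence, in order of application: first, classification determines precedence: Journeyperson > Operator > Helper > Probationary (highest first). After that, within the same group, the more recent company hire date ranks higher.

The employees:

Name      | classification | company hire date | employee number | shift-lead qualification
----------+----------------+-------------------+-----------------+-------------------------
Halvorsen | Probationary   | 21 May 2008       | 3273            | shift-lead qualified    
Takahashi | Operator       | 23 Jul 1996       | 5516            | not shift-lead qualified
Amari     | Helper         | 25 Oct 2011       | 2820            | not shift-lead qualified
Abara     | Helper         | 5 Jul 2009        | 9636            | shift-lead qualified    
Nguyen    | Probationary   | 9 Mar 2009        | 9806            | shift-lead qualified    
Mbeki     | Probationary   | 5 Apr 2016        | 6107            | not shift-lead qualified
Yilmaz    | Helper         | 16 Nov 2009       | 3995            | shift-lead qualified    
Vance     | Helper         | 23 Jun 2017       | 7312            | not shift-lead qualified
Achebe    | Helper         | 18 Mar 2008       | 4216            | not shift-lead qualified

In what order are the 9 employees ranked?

Takahashi, Vance, Amari, Yilmaz, Abara, Achebe, Mbeki, Nguyen, Halvorsen

By classification: Takahashi (Operator); then Vance, Amari, Yilmaz, Abara and Achebe (Helper); then Mbeki, Nguyen and Halvorsen (Probationary).
Among Vance, Amari, Yilmaz, Abara and Achebe, by company hire date (later first): Vance (23 Jun 2017) before Amari (25 Oct 2011) before Yilmaz (16 Nov 2009) before Abara (5 Jul 2009) before Achebe (18 Mar 2008).
Among Mbeki, Nguyen and Halvorsen, by company hire date (later first): Mbeki (5 Apr 2016) before Nguyen (9 Mar 2009) before Halvorsen (21 May 2008).
Full order: Takahashi, Vance, Amari, Yilmaz, Abara, Achebe, Mbeki, Nguyen, Halvorsen.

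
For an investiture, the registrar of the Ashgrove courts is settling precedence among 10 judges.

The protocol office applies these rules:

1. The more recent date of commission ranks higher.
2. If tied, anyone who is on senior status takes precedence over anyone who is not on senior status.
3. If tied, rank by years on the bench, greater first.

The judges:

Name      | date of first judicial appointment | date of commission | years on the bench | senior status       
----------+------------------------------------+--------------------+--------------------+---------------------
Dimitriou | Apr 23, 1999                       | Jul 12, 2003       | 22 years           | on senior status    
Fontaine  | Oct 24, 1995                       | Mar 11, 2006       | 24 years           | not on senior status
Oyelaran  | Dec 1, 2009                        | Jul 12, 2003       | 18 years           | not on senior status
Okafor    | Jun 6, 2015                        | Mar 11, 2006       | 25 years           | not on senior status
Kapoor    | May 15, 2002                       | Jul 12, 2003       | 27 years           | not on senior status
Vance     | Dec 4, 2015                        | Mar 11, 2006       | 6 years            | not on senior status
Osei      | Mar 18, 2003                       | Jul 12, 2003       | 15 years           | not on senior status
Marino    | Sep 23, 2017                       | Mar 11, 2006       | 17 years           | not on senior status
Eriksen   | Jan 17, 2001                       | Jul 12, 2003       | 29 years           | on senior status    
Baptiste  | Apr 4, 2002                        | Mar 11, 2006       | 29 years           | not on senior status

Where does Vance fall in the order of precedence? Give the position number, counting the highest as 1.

5

By date of commission (later first): Baptiste, Okafor, Fontaine, Marino and Vance (each Mar 11, 2006); then Eriksen, Dimitriou, Kapoor, Oyelaran and Osei (each Jul 12, 2003).
Baptiste, Okafor, Fontaine, Marino and Vance are each not on senior status, so the next rule applies.
Among Baptiste, Okafor, Fontaine, Marino and Vance, by years on the bench (higher first): Baptiste (29 years) before Okafor (25 years) before Fontaine (24 years) before Marino (17 years) before Vance (6 years).
Among Eriksen, Dimitriou, Kapoor, Oyelaran and Osei, on senior status before not on senior status: Eriksen and Dimitriou (on senior status) before Kapoor, Oyelaran and Osei (not on senior status).
Among Eriksen and Dimitriou, by years on the bench (higher first): Eriksen (29 years) before Dimitriou (22 years).
Among Kapoor, Oyelaran and Osei, by years on the bench (higher first): Kapoor (27 years) before Oyelaran (18 years) before Osei (15 years).
Order: Baptiste, Okafor, Fontaine, Marino, Vance, Eriksen, Dimitriou, Kapoor, Oyelaran, Osei. So position 5.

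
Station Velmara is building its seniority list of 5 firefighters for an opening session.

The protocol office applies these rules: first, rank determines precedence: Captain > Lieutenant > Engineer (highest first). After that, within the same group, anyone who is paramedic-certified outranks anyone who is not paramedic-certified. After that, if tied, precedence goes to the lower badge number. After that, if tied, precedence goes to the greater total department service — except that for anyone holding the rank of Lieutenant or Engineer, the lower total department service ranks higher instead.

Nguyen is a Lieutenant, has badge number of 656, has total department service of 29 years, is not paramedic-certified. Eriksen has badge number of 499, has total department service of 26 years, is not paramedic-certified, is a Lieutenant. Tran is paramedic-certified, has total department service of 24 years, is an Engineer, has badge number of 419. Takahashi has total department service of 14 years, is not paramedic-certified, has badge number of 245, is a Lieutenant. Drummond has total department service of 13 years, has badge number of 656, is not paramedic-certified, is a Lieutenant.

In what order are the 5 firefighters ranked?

By rank: Takahashi, Eriksen, Drummond and Nguyen (Lieutenant); then Tran (Engineer).
Takahashi, Eriksen, Drummond and Nguyen are each not paramedic-certified, so the next rule applies.
Among Takahashi, Eriksen, Drummond and Nguyen, by badge number (lower first): Takahashi (245) before Eriksen (499) before Drummond and Nguyen (656).
Among Drummond and Nguyen, by total department service (lower first) (reversed rule for this group): Drummond (13 years) before Nguyen (29 years).
Full order: Takahashi, Eriksen, Drummond, Nguyen, Tran.

Takahashi, Eriksen, Drummond, Nguyen, Tran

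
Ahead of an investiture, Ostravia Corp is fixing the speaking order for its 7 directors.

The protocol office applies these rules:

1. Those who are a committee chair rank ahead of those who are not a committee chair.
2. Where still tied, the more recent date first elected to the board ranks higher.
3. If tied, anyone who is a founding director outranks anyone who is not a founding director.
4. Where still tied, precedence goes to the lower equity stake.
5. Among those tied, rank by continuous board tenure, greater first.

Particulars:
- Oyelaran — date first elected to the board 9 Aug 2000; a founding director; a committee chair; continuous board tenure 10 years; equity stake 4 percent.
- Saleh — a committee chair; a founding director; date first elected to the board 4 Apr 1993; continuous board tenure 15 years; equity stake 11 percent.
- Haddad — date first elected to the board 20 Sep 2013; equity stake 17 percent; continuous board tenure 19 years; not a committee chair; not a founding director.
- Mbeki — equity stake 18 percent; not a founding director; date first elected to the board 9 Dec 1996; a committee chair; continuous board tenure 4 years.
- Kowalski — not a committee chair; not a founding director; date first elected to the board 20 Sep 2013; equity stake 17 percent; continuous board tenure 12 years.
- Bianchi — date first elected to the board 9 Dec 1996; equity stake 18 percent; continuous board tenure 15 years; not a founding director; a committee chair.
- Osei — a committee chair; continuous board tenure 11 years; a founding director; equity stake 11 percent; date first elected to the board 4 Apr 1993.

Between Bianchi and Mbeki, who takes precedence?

By the first rule: Oyelaran, Bianchi, Mbeki, Saleh and Osei (each a committee chair); then Haddad and Kowalski (both not a committee chair).
Among Oyelaran, Bianchi, Mbeki, Saleh and Osei, by date first elected to the board (later first): Oyelaran (9 Aug 2000) before Bianchi and Mbeki (9 Dec 1996) before Saleh and Osei (4 Apr 1993).
Bianchi and Mbeki are each not a founding director, so the next rule applies.
Bianchi and Mbeki both have equity stake 18 percent, so the next rule applies.
Among Bianchi and Mbeki, by continuous board tenure (higher first): Bianchi (15 years) before Mbeki (4 years).
Saleh and Osei are each a founding director, so the next rule applies.
Saleh and Osei both have equity stake 11 percent, so the next rule applies.
Among Saleh and Osei, by continuous board tenure (higher first): Saleh (15 years) before Osei (11 years).
Haddad and Kowalski both have date first elected to the board 20 Sep 2013, so the next rule applies.
Haddad and Kowalski are each not a founding director, so the next rule applies.
Haddad and Kowalski both have equity stake 17 percent, so the next rule applies.
Among Haddad and Kowalski, by continuous board tenure (higher first): Haddad (19 years) before Kowalski (12 years).
So Bianchi takes precedence.

Bianchi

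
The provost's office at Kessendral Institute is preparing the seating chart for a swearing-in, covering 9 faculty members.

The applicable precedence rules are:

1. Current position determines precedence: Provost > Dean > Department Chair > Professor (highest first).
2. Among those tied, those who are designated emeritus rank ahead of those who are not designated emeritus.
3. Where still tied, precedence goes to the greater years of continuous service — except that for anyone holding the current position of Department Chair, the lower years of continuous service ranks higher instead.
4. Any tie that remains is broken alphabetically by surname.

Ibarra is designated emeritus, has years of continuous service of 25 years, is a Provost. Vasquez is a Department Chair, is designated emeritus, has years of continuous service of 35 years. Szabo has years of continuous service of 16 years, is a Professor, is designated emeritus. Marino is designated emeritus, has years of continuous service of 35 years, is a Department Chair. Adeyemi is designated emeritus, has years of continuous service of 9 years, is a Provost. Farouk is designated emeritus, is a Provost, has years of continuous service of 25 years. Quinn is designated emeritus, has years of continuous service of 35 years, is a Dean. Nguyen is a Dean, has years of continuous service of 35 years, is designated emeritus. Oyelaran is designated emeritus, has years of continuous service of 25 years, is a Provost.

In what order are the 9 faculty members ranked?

Farouk, Ibarra, Oyelaran, Adeyemi, Nguyen, Quinn, Marino, Vasquez, Szabo

By current position: Farouk, Ibarra, Oyelaran and Adeyemi (Provost); then Nguyen and Quinn (Dean); then Marino and Vasquez (Department Chair); then Szabo (Professor).
Farouk, Ibarra, Oyelaran and Adeyemi are each designated emeritus, so the next rule applies.
Among Farouk, Ibarra, Oyelaran and Adeyemi, by years of continuous service (higher first): Farouk, Ibarra and Oyelaran (25 years) before Adeyemi (9 years).
Among Farouk, Ibarra and Oyelaran, alphabetically by surname: Farouk before Ibarra before Oyelaran.
Nguyen and Quinn are each designated emeritus, so the next rule applies.
Nguyen and Quinn both have years of continuous service 35 years, so the next rule applies.
Among Nguyen and Quinn, alphabetically by surname: Nguyen before Quinn.
Marino and Vasquez are each designated emeritus, so the next rule applies.
Marino and Vasquez both have years of continuous service 35 years, so the next rule applies.
Among Marino and Vasquez, alphabetically by surname: Marino before Vasquez.
Full order: Farouk, Ibarra, Oyelaran, Adeyemi, Nguyen, Quinn, Marino, Vasquez, Szabo.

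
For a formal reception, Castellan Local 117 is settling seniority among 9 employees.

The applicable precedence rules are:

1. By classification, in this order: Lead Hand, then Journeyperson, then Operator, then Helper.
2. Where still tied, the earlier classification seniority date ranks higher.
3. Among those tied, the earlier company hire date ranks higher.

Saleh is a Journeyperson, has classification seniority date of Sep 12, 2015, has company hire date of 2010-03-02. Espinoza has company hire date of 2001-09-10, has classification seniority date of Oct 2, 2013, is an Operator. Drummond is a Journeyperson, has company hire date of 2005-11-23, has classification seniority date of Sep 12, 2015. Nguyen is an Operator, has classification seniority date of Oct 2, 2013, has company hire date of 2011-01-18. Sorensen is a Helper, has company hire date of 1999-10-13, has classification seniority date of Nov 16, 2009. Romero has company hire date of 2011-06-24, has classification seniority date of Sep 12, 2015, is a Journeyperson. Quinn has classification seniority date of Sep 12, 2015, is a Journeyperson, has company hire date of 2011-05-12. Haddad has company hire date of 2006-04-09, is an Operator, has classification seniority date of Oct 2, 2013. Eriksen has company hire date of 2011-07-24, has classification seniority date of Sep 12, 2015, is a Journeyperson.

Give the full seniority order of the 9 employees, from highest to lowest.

By classification: Drummond, Saleh, Quinn, Romero and Eriksen (Journeyperson); then Espinoza, Haddad and Nguyen (Operator); then Sorensen (Helper).
Drummond, Saleh, Quinn, Romero and Eriksen all have classification seniority date Sep 12, 2015, so the next rule applies.
Among Drummond, Saleh, Quinn, Romero and Eriksen, by company hire date (earlier first): Drummond (2005-11-23) before Saleh (2010-03-02) before Quinn (2011-05-12) before Romero (2011-06-24) before Eriksen (2011-07-24).
Espinoza, Haddad and Nguyen all have classification seniority date Oct 2, 2013, so the next rule applies.
Among Espinoza, Haddad and Nguyen, by company hire date (earlier first): Espinoza (2001-09-10) before Haddad (2006-04-09) before Nguyen (2011-01-18).
Full order: Drummond, Saleh, Quinn, Romero, Eriksen, Espinoza, Haddad, Nguyen, Sorensen.

Drummond, Saleh, Quinn, Romero, Eriksen, Espinoza, Haddad, Nguyen, Sorensen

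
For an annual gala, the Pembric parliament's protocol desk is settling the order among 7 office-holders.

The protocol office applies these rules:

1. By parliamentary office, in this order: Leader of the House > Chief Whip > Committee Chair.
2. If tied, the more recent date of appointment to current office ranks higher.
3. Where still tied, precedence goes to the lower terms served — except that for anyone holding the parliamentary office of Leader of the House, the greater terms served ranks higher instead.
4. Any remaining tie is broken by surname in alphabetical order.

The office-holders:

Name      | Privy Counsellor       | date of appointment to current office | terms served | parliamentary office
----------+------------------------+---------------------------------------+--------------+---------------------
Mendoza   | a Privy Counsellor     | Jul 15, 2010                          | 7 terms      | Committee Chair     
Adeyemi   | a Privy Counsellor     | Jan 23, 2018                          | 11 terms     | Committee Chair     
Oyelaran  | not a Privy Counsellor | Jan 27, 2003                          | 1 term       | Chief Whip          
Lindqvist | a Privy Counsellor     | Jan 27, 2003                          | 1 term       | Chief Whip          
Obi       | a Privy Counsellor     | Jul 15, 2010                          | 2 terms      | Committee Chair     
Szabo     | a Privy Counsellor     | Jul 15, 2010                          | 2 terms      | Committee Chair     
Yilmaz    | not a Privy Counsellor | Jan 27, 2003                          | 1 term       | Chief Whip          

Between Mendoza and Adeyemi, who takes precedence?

By parliamentary office: Lindqvist, Oyelaran and Yilmaz (Chief Whip); then Adeyemi, Obi, Szabo and Mendoza (Committee Chair).
Lindqvist, Oyelaran and Yilmaz all have date of appointment to current office Jan 27, 2003, so the next rule applies.
Lindqvist, Oyelaran and Yilmaz all have terms served 1 term, so the next rule applies.
Among Lindqvist, Oyelaran and Yilmaz, alphabetically by surname: Lindqvist before Oyelaran before Yilmaz.
Among Adeyemi, Obi, Szabo and Mendoza, by date of appointment to current office (later first): Adeyemi (Jan 23, 2018) before Obi, Szabo and Mendoza (Jul 15, 2010).
Among Obi, Szabo and Mendoza, by terms served (lower first): Obi and Szabo (2 terms) before Mendoza (7 terms).
Among Obi and Szabo, alphabetically by surname: Obi before Szabo.
So Adeyemi takes precedence.

Adeyemi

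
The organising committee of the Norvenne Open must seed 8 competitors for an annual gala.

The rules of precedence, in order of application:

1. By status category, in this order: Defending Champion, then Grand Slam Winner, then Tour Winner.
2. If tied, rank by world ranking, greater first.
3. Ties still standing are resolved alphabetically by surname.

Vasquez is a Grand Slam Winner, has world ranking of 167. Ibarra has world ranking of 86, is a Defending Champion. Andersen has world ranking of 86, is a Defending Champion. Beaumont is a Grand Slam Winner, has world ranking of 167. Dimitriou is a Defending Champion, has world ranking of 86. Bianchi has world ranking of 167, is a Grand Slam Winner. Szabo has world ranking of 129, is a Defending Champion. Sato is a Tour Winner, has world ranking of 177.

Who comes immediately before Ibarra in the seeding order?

Dimitriou

By status category: Szabo, Andersen, Dimitriou and Ibarra (Defending Champion); then Beaumont, Bianchi and Vasquez (Grand Slam Winner); then Sato (Tour Winner).
Among Szabo, Andersen, Dimitriou and Ibarra, by world ranking (higher first): Szabo (129) before Andersen, Dimitriou and Ibarra (86).
Among Andersen, Dimitriou and Ibarra, alphabetically by surname: Andersen before Dimitriou before Ibarra.
Beaumont, Bianchi and Vasquez all have world ranking 167, so the next rule applies.
Among Beaumont, Bianchi and Vasquez, alphabetically by surname: Beaumont before Bianchi before Vasquez.
Order: Szabo, Andersen, Dimitriou, Ibarra, Beaumont, Bianchi, Vasquez, Sato.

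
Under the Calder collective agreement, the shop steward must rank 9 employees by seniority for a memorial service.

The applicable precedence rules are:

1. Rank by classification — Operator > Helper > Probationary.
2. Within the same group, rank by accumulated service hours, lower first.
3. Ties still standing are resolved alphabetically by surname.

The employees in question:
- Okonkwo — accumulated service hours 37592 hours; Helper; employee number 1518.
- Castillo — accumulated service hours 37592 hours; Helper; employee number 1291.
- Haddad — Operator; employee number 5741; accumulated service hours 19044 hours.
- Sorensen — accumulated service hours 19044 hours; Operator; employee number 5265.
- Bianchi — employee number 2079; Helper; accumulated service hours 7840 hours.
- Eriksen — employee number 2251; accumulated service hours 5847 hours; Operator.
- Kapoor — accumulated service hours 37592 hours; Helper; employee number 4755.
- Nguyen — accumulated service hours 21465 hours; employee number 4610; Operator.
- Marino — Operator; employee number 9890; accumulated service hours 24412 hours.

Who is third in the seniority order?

Sorensen

By classification: Eriksen, Haddad, Sorensen, Nguyen and Marino (Operator); then Bianchi, Castillo, Kapoor and Okonkwo (Helper).
Among Eriksen, Haddad, Sorensen, Nguyen and Marino, by accumulated service hours (lower first): Eriksen (5847 hours) before Haddad and Sorensen (19044 hours) before Nguyen (21465 hours) before Marino (24412 hours).
Among Haddad and Sorensen, alphabetically by surname: Haddad before Sorensen.
Among Bianchi, Castillo, Kapoor and Okonkwo, by accumulated service hours (lower first): Bianchi (7840 hours) before Castillo, Kapoor and Okonkwo (37592 hours).
Among Castillo, Kapoor and Okonkwo, alphabetically by surname: Castillo before Kapoor before Okonkwo.
Order: Eriksen, Haddad, Sorensen, Nguyen, Marino, Bianchi, Castillo, Kapoor, Okonkwo.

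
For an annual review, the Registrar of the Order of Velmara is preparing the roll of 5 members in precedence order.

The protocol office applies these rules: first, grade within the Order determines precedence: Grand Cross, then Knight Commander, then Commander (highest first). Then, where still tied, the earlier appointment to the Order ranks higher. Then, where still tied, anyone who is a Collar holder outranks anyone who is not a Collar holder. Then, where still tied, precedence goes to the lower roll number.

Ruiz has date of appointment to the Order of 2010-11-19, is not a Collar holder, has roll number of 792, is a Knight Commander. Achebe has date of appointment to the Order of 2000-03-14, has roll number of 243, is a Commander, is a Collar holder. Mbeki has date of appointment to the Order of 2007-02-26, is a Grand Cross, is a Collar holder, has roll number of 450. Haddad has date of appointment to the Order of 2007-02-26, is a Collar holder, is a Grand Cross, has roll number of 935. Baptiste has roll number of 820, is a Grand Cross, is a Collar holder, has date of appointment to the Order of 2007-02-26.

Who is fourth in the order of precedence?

By grade within the Order: Mbeki, Baptiste and Haddad (Grand Cross); then Ruiz (Knight Commander); then Achebe (Commander).
Mbeki, Baptiste and Haddad all have date of appointment to the Order 2007-02-26, so the next rule applies.
Mbeki, Baptiste and Haddad are each a Collar holder, so the next rule applies.
Among Mbeki, Baptiste and Haddad, by roll number (lower first): Mbeki (450) before Baptiste (820) before Haddad (935).
Order: Mbeki, Baptiste, Haddad, Ruiz, Achebe.

Ruiz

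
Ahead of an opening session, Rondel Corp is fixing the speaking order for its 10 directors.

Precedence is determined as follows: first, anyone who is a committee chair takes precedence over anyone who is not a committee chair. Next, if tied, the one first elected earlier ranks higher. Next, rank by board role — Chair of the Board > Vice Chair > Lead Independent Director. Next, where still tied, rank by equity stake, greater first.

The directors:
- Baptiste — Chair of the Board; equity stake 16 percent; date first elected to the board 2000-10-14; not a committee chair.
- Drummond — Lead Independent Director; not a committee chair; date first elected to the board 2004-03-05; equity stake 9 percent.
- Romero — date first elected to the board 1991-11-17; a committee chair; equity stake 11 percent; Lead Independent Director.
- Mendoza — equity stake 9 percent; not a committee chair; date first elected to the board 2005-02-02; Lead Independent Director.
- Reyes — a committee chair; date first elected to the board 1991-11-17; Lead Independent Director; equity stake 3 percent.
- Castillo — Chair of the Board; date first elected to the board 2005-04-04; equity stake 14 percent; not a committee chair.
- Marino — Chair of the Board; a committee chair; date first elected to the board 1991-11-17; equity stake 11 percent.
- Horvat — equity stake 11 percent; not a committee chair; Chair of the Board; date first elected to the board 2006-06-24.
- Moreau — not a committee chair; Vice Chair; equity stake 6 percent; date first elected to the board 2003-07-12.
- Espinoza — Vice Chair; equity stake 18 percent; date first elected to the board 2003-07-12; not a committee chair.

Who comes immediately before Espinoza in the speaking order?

Baptiste

By the first rule: Marino, Romero and Reyes (each a committee chair); then Baptiste, Espinoza, Moreau, Drummond, Mendoza, Castillo and Horvat (each not a committee chair).
Marino, Romero and Reyes all have date first elected to the board 1991-11-17, so the next rule applies.
Among Marino, Romero and Reyes, by board role: Marino (Chair of the Board) before Romero and Reyes (Lead Independent Director).
Among Romero and Reyes, by equity stake (higher first): Romero (11 percent) before Reyes (3 percent).
Among Baptiste, Espinoza, Moreau, Drummond, Mendoza, Castillo and Horvat, by date first elected to the board (earlier first): Baptiste (2000-10-14) before Espinoza and Moreau (2003-07-12) before Drummond (2004-03-05) before Mendoza (2005-02-02) before Castillo (2005-04-04) before Horvat (2006-06-24).
Espinoza and Moreau are each Vice Chair, so the next rule applies.
Among Espinoza and Moreau, by equity stake (higher first): Espinoza (18 percent) before Moreau (6 percent).
Order: Marino, Romero, Reyes, Baptiste, Espinoza, Moreau, Drummond, Mendoza, Castillo, Horvat.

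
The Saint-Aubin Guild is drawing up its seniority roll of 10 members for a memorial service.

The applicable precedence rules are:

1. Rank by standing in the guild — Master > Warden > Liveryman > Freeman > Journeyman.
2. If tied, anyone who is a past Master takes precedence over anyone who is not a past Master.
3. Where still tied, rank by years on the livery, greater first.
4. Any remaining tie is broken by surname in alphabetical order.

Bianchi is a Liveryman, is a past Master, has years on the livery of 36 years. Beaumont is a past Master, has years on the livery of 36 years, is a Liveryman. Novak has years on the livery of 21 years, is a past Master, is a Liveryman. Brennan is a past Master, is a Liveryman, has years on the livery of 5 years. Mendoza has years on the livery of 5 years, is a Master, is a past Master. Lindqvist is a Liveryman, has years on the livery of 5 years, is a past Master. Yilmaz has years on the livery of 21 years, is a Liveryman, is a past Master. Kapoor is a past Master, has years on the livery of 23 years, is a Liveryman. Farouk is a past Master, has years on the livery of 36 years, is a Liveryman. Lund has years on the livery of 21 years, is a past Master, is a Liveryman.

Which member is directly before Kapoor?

By standing in the guild: Mendoza (Master); then Beaumont, Bianchi, Farouk, Kapoor, Lund, Novak, Yilmaz, Brennan and Lindqvist (Liveryman).
Beaumont, Bianchi, Farouk, Kapoor, Lund, Novak, Yilmaz, Brennan and Lindqvist are each a past Master, so the next rule applies.
Among Beaumont, Bianchi, Farouk, Kapoor, Lund, Novak, Yilmaz, Brennan and Lindqvist, by years on the livery (higher first): Beaumont, Bianchi and Farouk (36 years) before Kapoor (23 years) before Lund, Novak and Yilmaz (21 years) before Brennan and Lindqvist (5 years).
Among Beaumont, Bianchi and Farouk, alphabetically by surname: Beaumont before Bianchi before Farouk.
Among Lund, Novak and Yilmaz, alphabetically by surname: Lund before Novak before Yilmaz.
Among Brennan and Lindqvist, alphabetically by surname: Brennan before Lindqvist.
Order: Mendoza, Beaumont, Bianchi, Farouk, Kapoor, Lund, Novak, Yilmaz, Brennan, Lindqvist.

Farouk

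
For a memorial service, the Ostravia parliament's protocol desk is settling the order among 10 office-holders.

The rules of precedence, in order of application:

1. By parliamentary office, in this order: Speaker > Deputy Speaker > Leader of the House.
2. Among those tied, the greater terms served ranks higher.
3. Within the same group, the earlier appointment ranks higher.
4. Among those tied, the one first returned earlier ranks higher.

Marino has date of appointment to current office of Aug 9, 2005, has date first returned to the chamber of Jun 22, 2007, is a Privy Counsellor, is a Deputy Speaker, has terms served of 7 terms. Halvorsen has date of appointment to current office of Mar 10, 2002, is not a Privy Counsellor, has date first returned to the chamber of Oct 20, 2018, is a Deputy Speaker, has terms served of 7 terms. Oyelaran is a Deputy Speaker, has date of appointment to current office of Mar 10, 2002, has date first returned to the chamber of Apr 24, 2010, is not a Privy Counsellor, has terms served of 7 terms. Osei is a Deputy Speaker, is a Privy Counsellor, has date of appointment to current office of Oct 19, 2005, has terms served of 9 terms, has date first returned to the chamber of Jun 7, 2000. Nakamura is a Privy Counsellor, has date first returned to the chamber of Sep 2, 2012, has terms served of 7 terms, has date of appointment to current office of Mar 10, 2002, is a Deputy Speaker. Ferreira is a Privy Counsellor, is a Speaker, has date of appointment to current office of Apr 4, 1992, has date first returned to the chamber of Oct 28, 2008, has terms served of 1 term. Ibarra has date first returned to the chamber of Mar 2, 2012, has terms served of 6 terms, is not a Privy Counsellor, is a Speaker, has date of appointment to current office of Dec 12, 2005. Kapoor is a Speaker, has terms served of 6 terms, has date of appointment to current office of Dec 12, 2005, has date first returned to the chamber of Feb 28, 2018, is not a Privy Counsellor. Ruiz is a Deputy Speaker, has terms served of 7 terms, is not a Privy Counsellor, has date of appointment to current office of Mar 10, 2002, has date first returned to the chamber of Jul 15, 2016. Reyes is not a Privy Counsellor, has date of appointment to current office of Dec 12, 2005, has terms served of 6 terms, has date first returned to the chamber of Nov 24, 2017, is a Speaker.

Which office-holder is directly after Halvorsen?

By parliamentary office: Ibarra, Reyes, Kapoor and Ferreira (Speaker); then Osei, Oyelaran, Nakamura, Ruiz, Halvorsen and Marino (Deputy Speaker).
Among Ibarra, Reyes, Kapoor and Ferreira, by terms served (higher first): Ibarra, Reyes and Kapoor (6 terms) before Ferreira (1 term).
Ibarra, Reyes and Kapoor all have date of appointment to current office Dec 12, 2005, so the next rule applies.
Among Ibarra, Reyes and Kapoor, by date first returned to the chamber (earlier first): Ibarra (Mar 2, 2012) before Reyes (Nov 24, 2017) before Kapoor (Feb 28, 2018).
Among Osei, Oyelaran, Nakamura, Ruiz, Halvorsen and Marino, by terms served (higher first): Osei (9 terms) before Oyelaran, Nakamura, Ruiz, Halvorsen and Marino (7 terms).
Among Oyelaran, Nakamura, Ruiz, Halvorsen and Marino, by date of appointment to current office (earlier first): Oyelaran, Nakamura, Ruiz and Halvorsen (Mar 10, 2002) before Marino (Aug 9, 2005).
Among Oyelaran, Nakamura, Ruiz and Halvorsen, by date first returned to the chamber (earlier first): Oyelaran (Apr 24, 2010) before Nakamura (Sep 2, 2012) before Ruiz (Jul 15, 2016) before Halvorsen (Oct 20, 2018).
Order: Ibarra, Reyes, Kapoor, Ferreira, Osei, Oyelaran, Nakamura, Ruiz, Halvorsen, Marino.

Marino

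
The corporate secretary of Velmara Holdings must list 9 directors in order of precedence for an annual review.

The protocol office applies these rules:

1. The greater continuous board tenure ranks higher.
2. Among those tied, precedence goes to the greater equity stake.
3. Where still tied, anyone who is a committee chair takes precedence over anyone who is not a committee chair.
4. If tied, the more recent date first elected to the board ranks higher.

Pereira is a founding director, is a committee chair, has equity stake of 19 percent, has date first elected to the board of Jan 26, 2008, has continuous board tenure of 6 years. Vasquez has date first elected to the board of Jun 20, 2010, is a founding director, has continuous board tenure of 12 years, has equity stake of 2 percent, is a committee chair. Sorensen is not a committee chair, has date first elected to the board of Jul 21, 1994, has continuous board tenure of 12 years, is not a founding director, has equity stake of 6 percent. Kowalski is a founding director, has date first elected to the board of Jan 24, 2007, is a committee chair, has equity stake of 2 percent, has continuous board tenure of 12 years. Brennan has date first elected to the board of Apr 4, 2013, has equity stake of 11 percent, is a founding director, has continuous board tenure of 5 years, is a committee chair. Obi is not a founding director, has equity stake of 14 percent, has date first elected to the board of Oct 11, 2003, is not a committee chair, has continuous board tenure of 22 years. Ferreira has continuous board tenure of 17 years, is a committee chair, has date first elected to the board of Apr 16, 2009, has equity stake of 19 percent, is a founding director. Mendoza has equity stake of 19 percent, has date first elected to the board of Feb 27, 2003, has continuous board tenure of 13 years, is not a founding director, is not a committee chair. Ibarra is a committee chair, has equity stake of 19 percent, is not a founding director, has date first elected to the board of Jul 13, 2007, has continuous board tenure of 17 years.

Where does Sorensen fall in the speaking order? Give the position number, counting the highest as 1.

5

By continuous board tenure (higher first): Obi (22 years); then Ferreira and Ibarra (both 17 years); then Mendoza (13 years); then Sorensen, Vasquez and Kowalski (each 12 years); then Pereira (6 years); then Brennan (5 years).
Ferreira and Ibarra both have equity stake 19 percent, so the next rule applies.
Ferreira and Ibarra are each a committee chair, so the next rule applies.
Among Ferreira and Ibarra, by date first elected to the board (later first): Ferreira (Apr 16, 2009) before Ibarra (Jul 13, 2007).
Among Sorensen, Vasquez and Kowalski, by equity stake (higher first): Sorensen (6 percent) before Vasquez and Kowalski (2 percent).
Vasquez and Kowalski are each a committee chair, so the next rule applies.
Among Vasquez and Kowalski, by date first elected to the board (later first): Vasquez (Jun 20, 2010) before Kowalski (Jan 24, 2007).
Order: Obi, Ferreira, Ibarra, Mendoza, Sorensen, Vasquez, Kowalski, Pereira, Brennan. So position 5.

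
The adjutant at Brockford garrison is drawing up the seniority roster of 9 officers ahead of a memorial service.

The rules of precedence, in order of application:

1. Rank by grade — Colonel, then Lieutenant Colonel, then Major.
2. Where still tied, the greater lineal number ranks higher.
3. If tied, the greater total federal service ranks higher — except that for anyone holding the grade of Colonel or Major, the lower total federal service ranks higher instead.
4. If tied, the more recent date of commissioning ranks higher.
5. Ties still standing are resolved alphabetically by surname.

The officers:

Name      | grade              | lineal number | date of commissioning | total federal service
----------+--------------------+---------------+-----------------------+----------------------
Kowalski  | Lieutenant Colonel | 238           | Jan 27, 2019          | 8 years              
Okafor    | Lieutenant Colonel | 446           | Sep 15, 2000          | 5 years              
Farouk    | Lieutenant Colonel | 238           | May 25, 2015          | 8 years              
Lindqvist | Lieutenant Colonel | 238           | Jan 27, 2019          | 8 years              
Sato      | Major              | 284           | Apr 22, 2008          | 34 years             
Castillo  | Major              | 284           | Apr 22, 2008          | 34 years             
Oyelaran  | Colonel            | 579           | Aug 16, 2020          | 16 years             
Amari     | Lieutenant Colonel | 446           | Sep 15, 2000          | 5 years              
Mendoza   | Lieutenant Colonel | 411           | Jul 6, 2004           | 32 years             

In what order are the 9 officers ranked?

By grade: Oyelaran (Colonel); then Amari, Okafor, Mendoza, Kowalski, Lindqvist and Farouk (Lieutenant Colonel); then Castillo and Sato (Major).
Among Amari, Okafor, Mendoza, Kowalski, Lindqvist and Farouk, by lineal number (higher first): Amari and Okafor (446) before Mendoza (411) before Kowalski, Lindqvist and Farouk (238).
Amari and Okafor both have total federal service 5 years, so the next rule applies.
Amari and Okafor both have date of commissioning Sep 15, 2000, so the next rule applies.
Among Amari and Okafor, alphabetically by surname: Amari before Okafor.
Kowalski, Lindqvist and Farouk all have total federal service 8 years, so the next rule applies.
Among Kowalski, Lindqvist and Farouk, by date of commissioning (later first): Kowalski and Lindqvist (Jan 27, 2019) before Farouk (May 25, 2015).
Among Kowalski and Lindqvist, alphabetically by surname: Kowalski before Lindqvist.
Castillo and Sato both have lineal number 284, so the next rule applies.
Castillo and Sato both have total federal service 34 years, so the next rule applies.
Castillo and Sato both have date of commissioning Apr 22, 2008, so the next rule applies.
Among Castillo and Sato, alphabetically by surname: Castillo before Sato.
Full order: Oyelaran, Amari, Okafor, Mendoza, Kowalski, Lindqvist, Farouk, Castillo, Sato.

Oyelaran, Amari, Okafor, Mendoza, Kowalski, Lindqvist, Farouk, Castillo, Sato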